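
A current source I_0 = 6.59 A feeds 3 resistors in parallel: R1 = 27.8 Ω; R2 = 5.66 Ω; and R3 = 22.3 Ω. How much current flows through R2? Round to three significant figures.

ΣG = 1/27.8 + 1/5.66 + 1/22.3 = 0.2575.
Current divider: I(R2) = I_0 · G_k/ΣG = 6.59 × (0.1767/0.2575) = 6.59 × 0.6861 = 4.522 A.

I ≈ 4.52 A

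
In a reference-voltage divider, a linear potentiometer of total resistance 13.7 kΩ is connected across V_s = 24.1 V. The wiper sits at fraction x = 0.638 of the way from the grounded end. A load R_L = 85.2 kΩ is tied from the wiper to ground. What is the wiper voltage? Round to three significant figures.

V_out ≈ 14.8 V

Split the track: R_lower = x·R_p = 8.741 kΩ, R_upper = (1−x)·R_p = 4.959 kΩ.
R_L loads the lower segment: effective lower R = 7.927 kΩ.
Loaded-divider output: V_out = 24.1 × 0.6152 = 14.83 V.
(Unloaded: V_out = x·V_s = 15.4 V.)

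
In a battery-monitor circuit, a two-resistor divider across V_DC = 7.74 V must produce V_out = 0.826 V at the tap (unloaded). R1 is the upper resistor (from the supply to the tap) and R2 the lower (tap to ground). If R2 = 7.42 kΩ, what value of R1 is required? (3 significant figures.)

Required fraction k = V_out/V_DC = 0.1067.
R1 = R2·(1/k − 1) = 7.42 × 8.370 = 62.11 kΩ.

R1 ≈ 62.1 kΩ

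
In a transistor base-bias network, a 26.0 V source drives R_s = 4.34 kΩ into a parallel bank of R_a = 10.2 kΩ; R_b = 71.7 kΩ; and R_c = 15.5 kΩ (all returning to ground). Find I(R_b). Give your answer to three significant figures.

I ≈ 0.205 mA

Parallel bank: R_p = 1/(1/10.2 + 1/71.7 + 1/15.5) = 5.666 kΩ.
V_A = 26.0 × 5.666/10.01 = 14.72 V.
I(R_b) = V_A / R_b = 14.72/71.7 = 0.2053 mA.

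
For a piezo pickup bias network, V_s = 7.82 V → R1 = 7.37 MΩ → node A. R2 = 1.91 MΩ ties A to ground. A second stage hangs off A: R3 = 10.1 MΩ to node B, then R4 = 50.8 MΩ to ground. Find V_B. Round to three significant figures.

V_B ≈ 1.31 V

The second stage (R3 + R4 = 60.90 MΩ) loads node A in parallel with R2.
R2 ‖ (R3+R4) = 1.852 MΩ.
First divider: V_A = V_s · 1.852/(7.37 + 1.852) = 1.570 V.
Stage 2 is unloaded, so V_B = V_A · R4/(R3+R4) = 1.570 × 50.8/60.90 = 1.310 V.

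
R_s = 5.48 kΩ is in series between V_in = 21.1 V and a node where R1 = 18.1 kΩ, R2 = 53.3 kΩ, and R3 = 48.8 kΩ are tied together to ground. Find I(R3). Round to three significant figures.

Equivalent of the parallel group: R_p = 10.58 kΩ.
V_A = 21.1 × 10.58/16.06 = 13.90 V.
Branch current I = V_A/R3 = 13.90/48.8 = 0.2849 mA.

I ≈ 0.285 mA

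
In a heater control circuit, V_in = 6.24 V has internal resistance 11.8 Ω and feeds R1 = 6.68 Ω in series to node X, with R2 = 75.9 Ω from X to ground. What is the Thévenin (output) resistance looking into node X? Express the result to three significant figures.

R_th ≈ 14.9 Ω

R1' = 11.8 + 6.68 = 18.48 Ω (source resistance + R1).
Looking into X with the source shorted: R_th = R1'·R2/(R1'+R2) = 18.48 × 75.9/94.38 = 14.86 Ω.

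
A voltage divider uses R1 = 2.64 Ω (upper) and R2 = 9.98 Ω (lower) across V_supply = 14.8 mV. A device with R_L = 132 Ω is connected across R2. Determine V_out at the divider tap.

V_out ≈ 11.5 mV

The load sits in parallel with R2, giving an effective lower resistance R2' = R2·R_L/(R2+R_L) = 9.278 Ω.
Voltage divider with the loaded lower leg: V_out = 14.8 × 9.278/(2.64 + 9.278) = 14.8 × 0.7785 = 11.52 mV.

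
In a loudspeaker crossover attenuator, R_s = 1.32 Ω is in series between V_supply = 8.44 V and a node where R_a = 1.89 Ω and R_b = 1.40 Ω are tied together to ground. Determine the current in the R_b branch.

I ≈ 2.28 A

Combine the parallel branches: R_p = (1/1.89 + 1/1.40)⁻¹ = 0.8043 Ω.
Node voltage V_A = V_supply · R_p/(R_s + R_p) = 8.44 × 0.3786 = 3.195 V.
Branch current I = V_A/R_b = 3.195/1.40 = 2.282 A.
(Check via current divider: I_total = 3.973 A; share G_k/ΣG = 0.5745 → same result.)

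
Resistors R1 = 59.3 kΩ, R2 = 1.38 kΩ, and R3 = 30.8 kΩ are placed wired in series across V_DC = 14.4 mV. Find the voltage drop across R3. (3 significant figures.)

Total series resistance ΣR = 59.3 + 1.38 + 30.8 = 91.48 kΩ.
Voltage divider: V = V_DC · (30.80 / 91.48) = 14.4 × 0.3367 = 4.848 mV.

V ≈ 4.85 mV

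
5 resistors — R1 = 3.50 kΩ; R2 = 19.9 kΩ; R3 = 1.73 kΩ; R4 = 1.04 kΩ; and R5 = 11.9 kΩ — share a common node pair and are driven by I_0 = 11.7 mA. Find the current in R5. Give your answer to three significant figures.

Conductances: ΣG = 1/3.50 + 1/19.9 + 1/1.73 + 1/1.04 + 1/11.9 = 1.960 (1/kΩ).
R5 takes the fraction G_k/ΣG = 0.08403/1.960 = 0.04288, so I = 11.7 × 0.04288 = 0.5017 mA.

I ≈ 0.502 mA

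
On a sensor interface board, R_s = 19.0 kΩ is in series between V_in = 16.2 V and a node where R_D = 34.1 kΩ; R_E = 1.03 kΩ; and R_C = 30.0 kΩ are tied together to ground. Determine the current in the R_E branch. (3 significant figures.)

Parallel bank: R_p = 1/(1/34.1 + 1/1.03 + 1/30.0) = 0.9676 kΩ.
V_A by voltage divider: V_A = 16.2 × 0.9676/(19.0 + 0.9676) = 0.7850 V.
I(R_E) = V_A / R_E = 0.7850/1.03 = 0.7621 mA.

I ≈ 0.762 mA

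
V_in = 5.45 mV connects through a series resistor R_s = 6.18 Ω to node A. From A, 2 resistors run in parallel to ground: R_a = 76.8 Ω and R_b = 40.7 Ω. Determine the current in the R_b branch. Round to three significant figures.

I ≈ 0.109 mA

Equivalent of the parallel group: R_p = 26.60 Ω.
Node voltage V_A = V_in · R_p/(R_s + R_p) = 5.45 × 0.8115 = 4.423 mV.
I(R_b) = V_A / R_b = 4.423/40.7 = 0.1087 mA.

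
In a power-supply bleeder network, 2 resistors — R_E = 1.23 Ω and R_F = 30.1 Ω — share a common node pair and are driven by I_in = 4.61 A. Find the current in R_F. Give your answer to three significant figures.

With just two branches, the current splits inversely with resistance.
So I = 4.61 × 1.23/31.33 = 0.1810 A.

I ≈ 0.181 A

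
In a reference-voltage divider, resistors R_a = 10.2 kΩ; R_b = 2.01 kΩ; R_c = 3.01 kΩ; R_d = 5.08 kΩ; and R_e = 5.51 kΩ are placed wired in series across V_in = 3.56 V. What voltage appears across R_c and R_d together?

Series total: ΣR = 10.2 + 2.01 + 3.01 + 5.08 + 5.51 = 25.81 kΩ.
R_{R_c..R_d} = 3.01 + 5.08 = 8.090 kΩ.
By the voltage-divider rule, V = 3.56 × 8.090/25.81 = 1.116 V.

V ≈ 1.12 V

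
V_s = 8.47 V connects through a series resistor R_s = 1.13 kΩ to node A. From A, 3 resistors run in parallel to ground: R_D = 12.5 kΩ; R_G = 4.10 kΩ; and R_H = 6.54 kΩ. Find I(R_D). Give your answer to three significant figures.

Combine the parallel branches: R_p = (1/12.5 + 1/4.10 + 1/6.54)⁻¹ = 2.097 kΩ.
V_A by voltage divider: V_A = 8.47 × 2.097/(1.13 + 2.097) = 5.504 V.
Branch current I = V_A/R_D = 5.504/12.5 = 0.4403 mA.

I ≈ 0.440 mA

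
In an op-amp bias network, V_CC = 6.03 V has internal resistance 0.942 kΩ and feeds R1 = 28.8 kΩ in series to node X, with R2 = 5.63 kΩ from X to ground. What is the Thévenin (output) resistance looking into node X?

R1' = 0.942 + 28.8 = 29.74 kΩ (source resistance + R1).
With V_CC suppressed (replaced by a short), R_th = R1' ‖ R2 = (29.74 × 5.63)/(29.74 + 5.63) = 4.734 kΩ.

R_th ≈ 4.73 kΩ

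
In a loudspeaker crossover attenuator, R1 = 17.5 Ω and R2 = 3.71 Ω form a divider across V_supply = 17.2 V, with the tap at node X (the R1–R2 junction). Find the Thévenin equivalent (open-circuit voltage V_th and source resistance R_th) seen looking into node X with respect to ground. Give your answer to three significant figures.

V_th is the unloaded tap voltage: V_supply · R2/(R1+R2) = 17.2 × 0.1749 = 3.009 V.
Looking into X with the source shorted: R_th = R1·R2/(R1+R2) = 17.50 × 3.71/21.21 = 3.061 Ω.

V_th ≈ 3.01 V, R_th ≈ 3.06 Ω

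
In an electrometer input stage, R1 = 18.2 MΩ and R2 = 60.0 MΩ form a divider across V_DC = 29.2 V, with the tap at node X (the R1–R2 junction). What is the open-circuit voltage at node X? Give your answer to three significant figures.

Open-circuit (no load on X): V_th = V_DC · R2/(R1 + R2) = 29.2 × 60.0/(18.20 + 60.0) = 22.40 V.

V_th ≈ 22.4 V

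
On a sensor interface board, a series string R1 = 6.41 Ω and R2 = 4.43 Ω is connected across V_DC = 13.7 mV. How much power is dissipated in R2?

P ≈ 7.08 µW

The common current is I = 13.7/10.84 = 1.264 mA.
V(R2) = I·R = 5.599 mV; P = V·I = 5.599 × 1.264 = 7.076 µW.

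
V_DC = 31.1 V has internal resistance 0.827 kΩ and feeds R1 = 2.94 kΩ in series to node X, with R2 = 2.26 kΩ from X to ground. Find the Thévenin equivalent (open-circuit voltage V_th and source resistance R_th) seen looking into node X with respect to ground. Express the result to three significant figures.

V_th ≈ 11.7 V, R_th ≈ 1.41 kΩ

R1' = 0.827 + 2.94 = 3.767 kΩ (source resistance + R1).
V_th is the unloaded tap voltage: V_DC · R2/(R1'+R2) = 31.1 × 0.3750 = 11.66 V.
Looking into X with the source shorted: R_th = R1'·R2/(R1'+R2) = 3.767 × 2.26/6.027 = 1.413 kΩ.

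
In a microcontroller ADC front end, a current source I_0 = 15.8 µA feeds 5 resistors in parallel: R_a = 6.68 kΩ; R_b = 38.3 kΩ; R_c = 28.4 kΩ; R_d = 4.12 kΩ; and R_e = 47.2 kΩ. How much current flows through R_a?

Total conductance ΣG = 1/6.68 + 1/38.3 + 1/28.4 + 1/4.12 + 1/47.2 = 0.4749 (units of 1/kΩ).
Current divider: I(R_a) = I_0 · G_k/ΣG = 15.8 × (0.1497/0.4749) = 15.8 × 0.3152 = 4.980 µA.

I ≈ 4.98 µA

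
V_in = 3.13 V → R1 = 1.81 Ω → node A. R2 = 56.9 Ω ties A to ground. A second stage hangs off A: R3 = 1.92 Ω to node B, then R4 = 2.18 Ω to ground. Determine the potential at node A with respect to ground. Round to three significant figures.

Node A sees R2 in parallel with the series input of stage 2, R3 + R4 = 4.100 Ω.
R2 ‖ (R3+R4) = 3.824 Ω.
So V_A = 3.13 × 0.6788 = 2.125 V.

V_A ≈ 2.12 V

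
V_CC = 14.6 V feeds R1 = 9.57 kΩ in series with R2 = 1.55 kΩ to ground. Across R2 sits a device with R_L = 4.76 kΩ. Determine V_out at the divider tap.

V_out ≈ 1.59 V

First combine the lower leg with the load: R2 ‖ R_L = 1.169 kΩ.
Then V_out = V_CC · R2'/(R1 + R2') = 14.6 × 1.169/10.74 = 1.590 V.
(Unloaded it would be 2.04 V; the load pulls it down.)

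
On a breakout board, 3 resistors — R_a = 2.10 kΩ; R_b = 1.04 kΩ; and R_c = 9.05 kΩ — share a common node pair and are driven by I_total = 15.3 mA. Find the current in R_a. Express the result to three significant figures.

Total conductance ΣG = 1/2.10 + 1/1.04 + 1/9.05 = 1.548 (units of 1/kΩ).
Current divider: I(R_a) = I_total · G_k/ΣG = 15.3 × (0.4762/1.548) = 15.3 × 0.3076 = 4.706 mA.

I ≈ 4.71 mA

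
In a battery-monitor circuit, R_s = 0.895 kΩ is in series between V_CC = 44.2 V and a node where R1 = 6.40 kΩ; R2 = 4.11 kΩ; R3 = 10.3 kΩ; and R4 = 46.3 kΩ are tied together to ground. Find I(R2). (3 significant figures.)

I ≈ 7.35 mA

Combine the parallel branches: R_p = (1/6.40 + 1/4.11 + 1/10.3 + 1/46.3)⁻¹ = 1.930 kΩ.
V_A by voltage divider: V_A = 44.2 × 1.930/(0.895 + 1.930) = 30.19 V.
Branch current I = V_A/R2 = 30.19/4.11 = 7.347 mA.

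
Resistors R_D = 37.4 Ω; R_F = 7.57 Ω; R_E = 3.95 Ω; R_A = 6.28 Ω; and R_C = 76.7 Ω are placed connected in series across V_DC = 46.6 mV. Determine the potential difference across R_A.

Series total: ΣR = 37.4 + 7.57 + 3.95 + 6.28 + 76.7 = 131.9 Ω.
V = V_DC · R/ΣR = 46.6 × 0.04761 = 2.219 mV.

V ≈ 2.22 mV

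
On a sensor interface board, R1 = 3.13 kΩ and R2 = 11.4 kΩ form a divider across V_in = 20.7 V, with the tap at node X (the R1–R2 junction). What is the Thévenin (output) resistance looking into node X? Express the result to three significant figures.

Zeroing V_in shorts the top of R1 to ground, so R_th = R1 ‖ R2 = 2.456 kΩ.

R_th ≈ 2.46 kΩ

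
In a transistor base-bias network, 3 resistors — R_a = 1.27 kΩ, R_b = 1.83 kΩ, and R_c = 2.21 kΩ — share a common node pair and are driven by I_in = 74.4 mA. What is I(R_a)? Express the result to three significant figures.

I ≈ 32.8 mA

ΣG = 1/1.27 + 1/1.83 + 1/2.21 = 1.786.
Current divider: I(R_a) = I_in · G_k/ΣG = 74.4 × (0.7874/1.786) = 74.4 × 0.4408 = 32.79 mA.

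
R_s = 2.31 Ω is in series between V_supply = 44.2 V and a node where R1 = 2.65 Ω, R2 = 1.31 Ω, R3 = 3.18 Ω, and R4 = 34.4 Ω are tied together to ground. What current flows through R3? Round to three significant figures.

I ≈ 3.14 A

Combine the parallel branches: R_p = (1/2.65 + 1/1.31 + 1/3.18 + 1/34.4)⁻¹ = 0.6737 Ω.
Node voltage V_A = V_supply · R_p/(R_s + R_p) = 44.2 × 0.2258 = 9.981 V.
I(R3) = V_A / R3 = 9.981/3.18 = 3.139 A.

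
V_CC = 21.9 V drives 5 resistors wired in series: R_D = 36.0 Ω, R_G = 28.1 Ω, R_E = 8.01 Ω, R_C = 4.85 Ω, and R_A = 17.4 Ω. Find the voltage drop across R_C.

Total series resistance ΣR = 36.0 + 28.1 + 8.01 + 4.85 + 17.4 = 94.36 Ω.
Voltage divider: V = V_CC · (4.850 / 94.36) = 21.9 × 0.05140 = 1.126 V.

V ≈ 1.13 V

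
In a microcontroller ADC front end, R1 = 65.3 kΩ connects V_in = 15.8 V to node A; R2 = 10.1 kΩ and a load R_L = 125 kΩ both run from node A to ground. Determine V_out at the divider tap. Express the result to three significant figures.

V_out ≈ 1.98 V

R2 ‖ R_L = (10.1 × 125)/(10.1 + 125) = 9.345 kΩ.
Now apply the divider: V_out = 15.8 × 0.1252 = 1.978 V.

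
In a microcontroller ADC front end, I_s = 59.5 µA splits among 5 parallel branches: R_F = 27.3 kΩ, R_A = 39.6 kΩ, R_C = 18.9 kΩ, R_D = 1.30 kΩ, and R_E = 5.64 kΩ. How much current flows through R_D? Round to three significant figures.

Conductances: ΣG = 1/27.3 + 1/39.6 + 1/18.9 + 1/1.30 + 1/5.64 = 1.061 (1/kΩ).
R_D takes the fraction G_k/ΣG = 0.7692/1.061 = 0.7248, so I = 59.5 × 0.7248 = 43.12 µA.

I ≈ 43.1 µA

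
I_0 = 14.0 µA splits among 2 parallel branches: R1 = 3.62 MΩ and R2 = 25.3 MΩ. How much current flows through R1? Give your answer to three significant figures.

Two-branch current divider: I_k = I_0 · R_other/(R_1 + R_2).
So I = 14.0 × 25.3/28.92 = 12.25 µA.

I ≈ 12.2 µA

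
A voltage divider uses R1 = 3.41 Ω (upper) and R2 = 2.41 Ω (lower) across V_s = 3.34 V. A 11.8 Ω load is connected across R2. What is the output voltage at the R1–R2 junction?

V_out ≈ 1.24 V

The load sits in parallel with R2, giving an effective lower resistance R2' = R2·R_L/(R2+R_L) = 2.001 Ω.
Voltage divider with the loaded lower leg: V_out = 3.34 × 2.001/(3.41 + 2.001) = 3.34 × 0.3698 = 1.235 V.
(Unloaded it would be 1.38 V; the load pulls it down.)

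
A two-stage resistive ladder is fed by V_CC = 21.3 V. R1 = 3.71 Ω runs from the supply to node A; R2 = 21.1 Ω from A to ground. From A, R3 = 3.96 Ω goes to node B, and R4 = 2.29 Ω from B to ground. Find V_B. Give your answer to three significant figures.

The second stage (R3 + R4 = 6.250 Ω) loads node A in parallel with R2.
R2 ‖ (R3+R4) = 4.822 Ω.
First divider: V_A = V_CC · 4.822/(3.71 + 4.822) = 12.04 V.
V_B = V_A × 0.3664 = 4.411 V.

V_B ≈ 4.41 V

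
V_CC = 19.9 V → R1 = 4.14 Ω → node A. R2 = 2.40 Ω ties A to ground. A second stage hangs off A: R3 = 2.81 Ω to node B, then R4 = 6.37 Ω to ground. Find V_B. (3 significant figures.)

V_B ≈ 4.35 V

Looking into the second stage from A: R3 + R4 = 9.180 Ω appears in parallel with R2.
Effective lower resistance at A: R2 ‖ 9.180 = 1.903 Ω.
First divider: V_A = V_CC · 1.903/(4.14 + 1.903) = 6.266 V.
V_B = V_A × 0.6939 = 4.348 V.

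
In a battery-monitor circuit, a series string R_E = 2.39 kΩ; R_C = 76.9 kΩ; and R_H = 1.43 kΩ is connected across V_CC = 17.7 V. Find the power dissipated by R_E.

The common current is I = 17.7/80.72 = 0.2193 mA.
V(R_E) = I·R = 0.5241 V; P = V·I = 0.5241 × 0.2193 = 0.1149 mW.

P ≈ 0.115 mW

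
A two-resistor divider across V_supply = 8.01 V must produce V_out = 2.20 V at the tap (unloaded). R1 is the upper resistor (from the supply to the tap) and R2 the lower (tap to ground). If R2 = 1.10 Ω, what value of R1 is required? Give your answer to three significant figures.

V_out/V_supply = R2/(R1+R2) = 0.2747.
R1 = R2·(1/k − 1) = 1.10 × 2.641 = 2.905 Ω.

R1 ≈ 2.90 Ω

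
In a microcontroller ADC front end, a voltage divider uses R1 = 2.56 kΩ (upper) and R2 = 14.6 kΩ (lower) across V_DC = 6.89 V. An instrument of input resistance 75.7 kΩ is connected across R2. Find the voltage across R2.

R2 ‖ R_L = (14.6 × 75.7)/(14.6 + 75.7) = 12.24 kΩ.
Then V_out = V_DC · R2'/(R1 + R2') = 6.89 × 12.24/14.80 = 5.698 V.
(Unloaded it would be 5.86 V; the load pulls it down.)

V_out ≈ 5.70 V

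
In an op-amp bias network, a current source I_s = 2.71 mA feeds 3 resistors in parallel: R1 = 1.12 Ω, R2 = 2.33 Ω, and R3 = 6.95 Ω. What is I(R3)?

I ≈ 0.266 mA

Conductances: ΣG = 1/1.12 + 1/2.33 + 1/6.95 = 1.466 (1/Ω).
By the current-divider rule, I = I_s · G_k/ΣG = 2.71 × 0.09815 = 0.2660 mA.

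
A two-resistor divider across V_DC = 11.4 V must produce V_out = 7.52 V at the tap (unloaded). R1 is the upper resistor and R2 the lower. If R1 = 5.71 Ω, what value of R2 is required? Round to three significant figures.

R2 ≈ 11.1 Ω

The divider ratio is R2/(R1+R2) = 7.52/11.4 = 0.6596.
R2 = R1 · 0.6596/(1 − 0.6596) = 11.07 Ω.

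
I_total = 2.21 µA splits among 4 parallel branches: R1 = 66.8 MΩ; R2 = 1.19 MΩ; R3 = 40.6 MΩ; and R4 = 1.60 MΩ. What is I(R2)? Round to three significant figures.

Conductances: ΣG = 1/66.8 + 1/1.19 + 1/40.6 + 1/1.60 = 1.505 (1/MΩ).
Current divider: I(R2) = I_total · G_k/ΣG = 2.21 × (0.8403/1.505) = 2.21 × 0.5584 = 1.234 µA.

I ≈ 1.23 µA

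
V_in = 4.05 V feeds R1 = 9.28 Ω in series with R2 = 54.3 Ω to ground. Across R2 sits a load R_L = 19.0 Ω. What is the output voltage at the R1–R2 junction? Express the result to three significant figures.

First combine the lower leg with the load: R2 ‖ R_L = 14.08 Ω.
Voltage divider with the loaded lower leg: V_out = 4.05 × 14.08/(9.28 + 14.08) = 4.05 × 0.6027 = 2.441 V.

V_out ≈ 2.44 V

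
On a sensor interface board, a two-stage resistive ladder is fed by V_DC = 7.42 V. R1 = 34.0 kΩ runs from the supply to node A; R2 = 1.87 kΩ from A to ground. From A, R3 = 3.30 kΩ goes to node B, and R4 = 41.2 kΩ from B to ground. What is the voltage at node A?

V_A ≈ 0.372 V

Looking into the second stage from A: R3 + R4 = 44.50 kΩ appears in parallel with R2.
Effective lower resistance at A: R2 ‖ 44.50 = 1.795 kΩ.
First divider: V_A = V_DC · 1.795/(34.0 + 1.795) = 0.3720 V.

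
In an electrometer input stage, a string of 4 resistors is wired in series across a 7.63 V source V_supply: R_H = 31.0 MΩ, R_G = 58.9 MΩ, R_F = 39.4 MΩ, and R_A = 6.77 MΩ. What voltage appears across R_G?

V ≈ 3.30 V

Total series resistance ΣR = 31.0 + 58.9 + 39.4 + 6.77 = 136.1 MΩ.
V = V_supply · R/ΣR = 7.63 × 0.4329 = 3.303 V.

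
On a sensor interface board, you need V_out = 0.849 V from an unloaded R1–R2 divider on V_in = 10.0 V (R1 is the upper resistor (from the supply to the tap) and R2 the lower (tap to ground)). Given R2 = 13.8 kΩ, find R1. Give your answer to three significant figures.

Required fraction k = V_out/V_in = 0.08490.
R1 = R2·(1/k − 1) = 13.8 × 10.78 = 148.7 kΩ.

R1 ≈ 149 kΩ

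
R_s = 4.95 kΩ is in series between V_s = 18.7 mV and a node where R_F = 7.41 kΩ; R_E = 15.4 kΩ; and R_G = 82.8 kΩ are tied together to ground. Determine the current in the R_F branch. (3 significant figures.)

I ≈ 1.23 µA

Combine the parallel branches: R_p = (1/7.41 + 1/15.4 + 1/82.8)⁻¹ = 4.718 kΩ.
V_A = 18.7 × 4.718/9.668 = 9.125 mV.
I(R_F) = V_A / R_F = 9.125/7.41 = 1.231 µA.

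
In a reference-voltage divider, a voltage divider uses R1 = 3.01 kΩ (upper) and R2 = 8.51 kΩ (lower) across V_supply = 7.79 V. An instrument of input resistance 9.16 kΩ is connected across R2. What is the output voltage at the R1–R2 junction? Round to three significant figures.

V_out ≈ 4.63 V

The load sits in parallel with R2, giving an effective lower resistance R2' = R2·R_L/(R2+R_L) = 4.412 kΩ.
Voltage divider with the loaded lower leg: V_out = 7.79 × 4.412/(3.01 + 4.412) = 7.79 × 0.5944 = 4.631 V.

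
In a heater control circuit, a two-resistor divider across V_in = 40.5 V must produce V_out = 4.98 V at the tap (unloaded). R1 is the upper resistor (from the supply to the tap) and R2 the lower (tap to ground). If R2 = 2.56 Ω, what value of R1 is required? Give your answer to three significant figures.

The divider ratio is R2/(R1+R2) = 4.98/40.5 = 0.1230.
Rearranging, R1 = R2·(1−k)/k = 2.56 × 7.133 = 18.26 Ω.

R1 ≈ 18.3 Ω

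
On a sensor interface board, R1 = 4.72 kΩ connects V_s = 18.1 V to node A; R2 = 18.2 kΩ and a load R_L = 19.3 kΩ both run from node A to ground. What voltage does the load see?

V_out ≈ 12.0 V

R2 ‖ R_L = (18.2 × 19.3)/(18.2 + 19.3) = 9.367 kΩ.
Then V_out = V_s · R2'/(R1 + R2') = 18.1 × 9.367/14.09 = 12.04 V.
(Unloaded it would be 14.4 V; the load pulls it down.)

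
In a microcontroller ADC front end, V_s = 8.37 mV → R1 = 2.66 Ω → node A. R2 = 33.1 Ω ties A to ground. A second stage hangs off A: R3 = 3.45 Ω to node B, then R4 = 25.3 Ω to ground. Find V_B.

V_B ≈ 6.28 mV

Looking into the second stage from A: R3 + R4 = 28.75 Ω appears in parallel with R2.
R2 ‖ (R3+R4) = 15.39 Ω.
So V_A = 8.37 × 0.8526 = 7.136 mV.
V_B = V_A × 0.8800 = 6.280 mV.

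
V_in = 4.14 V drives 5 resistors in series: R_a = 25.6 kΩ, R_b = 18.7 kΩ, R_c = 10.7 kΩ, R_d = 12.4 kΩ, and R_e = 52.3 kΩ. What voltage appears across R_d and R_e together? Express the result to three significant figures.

Series total: ΣR = 25.6 + 18.7 + 10.7 + 12.4 + 52.3 = 119.7 kΩ.
R_{R_d..R_e} = 12.4 + 52.3 = 64.70 kΩ.
Voltage divider: V = V_in · (64.70 / 119.7) = 4.14 × 0.5405 = 2.238 V.

V ≈ 2.24 V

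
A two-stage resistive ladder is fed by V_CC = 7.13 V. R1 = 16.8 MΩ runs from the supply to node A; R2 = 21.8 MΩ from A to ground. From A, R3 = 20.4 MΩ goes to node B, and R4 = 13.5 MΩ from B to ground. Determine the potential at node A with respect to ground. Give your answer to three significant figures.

The second stage (R3 + R4 = 33.90 MΩ) loads node A in parallel with R2.
Effective lower resistance at A: R2 ‖ 33.90 = 13.27 MΩ.
First divider: V_A = V_CC · 13.27/(16.8 + 13.27) = 3.146 V.

V_A ≈ 3.15 V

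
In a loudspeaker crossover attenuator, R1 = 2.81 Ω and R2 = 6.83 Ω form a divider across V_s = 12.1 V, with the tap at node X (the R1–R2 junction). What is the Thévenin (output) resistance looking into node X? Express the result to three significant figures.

R_th ≈ 1.99 Ω

With V_s suppressed (replaced by a short), R_th = R1 ‖ R2 = (2.810 × 6.83)/(2.810 + 6.83) = 1.991 Ω.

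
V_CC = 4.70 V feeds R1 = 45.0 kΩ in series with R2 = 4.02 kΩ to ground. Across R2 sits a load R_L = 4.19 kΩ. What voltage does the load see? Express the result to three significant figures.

The load sits in parallel with R2, giving an effective lower resistance R2' = R2·R_L/(R2+R_L) = 2.052 kΩ.
Then V_out = V_CC · R2'/(R1 + R2') = 4.70 × 2.052/47.05 = 0.2049 V.
(Unloaded it would be 0.385 V; the load pulls it down.)

V_out ≈ 0.205 V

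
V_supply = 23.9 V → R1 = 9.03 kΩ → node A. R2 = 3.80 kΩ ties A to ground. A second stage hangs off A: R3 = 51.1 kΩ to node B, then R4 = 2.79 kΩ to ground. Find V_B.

V_B ≈ 0.349 V

The second stage (R3 + R4 = 53.89 kΩ) loads node A in parallel with R2.
Effective lower resistance at A: R2 ‖ 53.89 = 3.550 kΩ.
So V_A = 23.9 × 0.2822 = 6.744 V.
Stage 2 is unloaded, so V_B = V_A · R4/(R3+R4) = 6.744 × 2.79/53.89 = 0.3492 V.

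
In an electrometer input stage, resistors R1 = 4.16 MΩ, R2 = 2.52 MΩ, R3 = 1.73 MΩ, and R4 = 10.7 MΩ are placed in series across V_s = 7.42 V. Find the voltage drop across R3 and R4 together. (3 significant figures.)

Total series resistance ΣR = 4.16 + 2.52 + 1.73 + 10.7 = 19.11 MΩ.
R_{R3..R4} = 1.73 + 10.7 = 12.43 MΩ.
V = V_s · R/ΣR = 7.42 × 0.6504 = 4.826 V.

V ≈ 4.83 V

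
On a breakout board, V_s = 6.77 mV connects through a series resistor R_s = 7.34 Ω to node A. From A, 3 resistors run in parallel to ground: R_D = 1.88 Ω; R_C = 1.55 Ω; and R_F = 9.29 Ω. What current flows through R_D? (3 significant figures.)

I ≈ 0.345 mA

Equivalent of the parallel group: R_p = 0.7784 Ω.
Node voltage V_A = V_s · R_p/(R_s + R_p) = 6.77 × 0.09588 = 0.6491 mV.
Branch current I = V_A/R_D = 0.6491/1.88 = 0.3453 mA.
(Check via current divider: I_total = 0.8339 mA; share G_k/ΣG = 0.4140 → same result.)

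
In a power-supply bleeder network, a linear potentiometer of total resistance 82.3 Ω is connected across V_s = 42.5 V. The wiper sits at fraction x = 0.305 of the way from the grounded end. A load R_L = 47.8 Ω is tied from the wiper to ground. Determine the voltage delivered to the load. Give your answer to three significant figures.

Lower segment x·R_p = 25.10 Ω; upper segment (1−x)·R_p = 57.20 Ω.
R_L loads the lower segment: effective lower R = 16.46 Ω.
Then V_out = V_s · 16.46/(57.20 + 16.46) = 9.497 V.

V_out ≈ 9.50 V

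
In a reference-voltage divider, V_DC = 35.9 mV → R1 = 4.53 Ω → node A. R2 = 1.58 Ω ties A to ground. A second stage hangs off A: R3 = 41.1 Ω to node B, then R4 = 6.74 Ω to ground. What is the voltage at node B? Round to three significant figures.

V_B ≈ 1.28 mV

Node A sees R2 in parallel with the series input of stage 2, R3 + R4 = 47.84 Ω.
Effective lower resistance at A: R2 ‖ 47.84 = 1.529 Ω.
First divider: V_A = V_DC · 1.529/(4.53 + 1.529) = 9.062 mV.
V_B = V_A × 0.1409 = 1.277 mV.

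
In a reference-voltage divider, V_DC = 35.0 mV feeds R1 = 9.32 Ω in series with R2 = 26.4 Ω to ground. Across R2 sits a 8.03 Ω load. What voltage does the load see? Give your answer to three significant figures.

First combine the lower leg with the load: R2 ‖ R_L = 6.157 Ω.
Now apply the divider: V_out = 35.0 × 0.3978 = 13.92 mV.

V_out ≈ 13.9 mV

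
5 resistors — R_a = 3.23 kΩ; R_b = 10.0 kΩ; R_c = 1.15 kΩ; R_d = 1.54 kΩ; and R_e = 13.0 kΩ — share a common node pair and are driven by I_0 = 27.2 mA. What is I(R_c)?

I ≈ 11.8 mA

Total conductance ΣG = 1/3.23 + 1/10.0 + 1/1.15 + 1/1.54 + 1/13.0 = 2.005 (units of 1/kΩ).
R_c takes the fraction G_k/ΣG = 0.8696/2.005 = 0.4336, so I = 27.2 × 0.4336 = 11.79 mA.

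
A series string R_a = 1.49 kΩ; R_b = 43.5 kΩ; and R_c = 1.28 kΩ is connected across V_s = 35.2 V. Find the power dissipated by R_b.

P ≈ 25.2 mW

The common current is I = 35.2/46.27 = 0.7608 mA.
P(R_b) = I²·R_b = (0.7608)² × 43.5 = 25.18 mW.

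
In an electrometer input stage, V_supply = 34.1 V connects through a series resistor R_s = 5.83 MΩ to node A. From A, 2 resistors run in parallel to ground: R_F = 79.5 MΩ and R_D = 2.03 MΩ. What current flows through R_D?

I ≈ 4.26 µA

Parallel bank: R_p = 1/(1/79.5 + 1/2.03) = 1.979 MΩ.
Node voltage V_A = V_supply · R_p/(R_s + R_p) = 34.1 × 0.2535 = 8.643 V.
Branch current I = V_A/R_D = 8.643/2.03 = 4.258 µA.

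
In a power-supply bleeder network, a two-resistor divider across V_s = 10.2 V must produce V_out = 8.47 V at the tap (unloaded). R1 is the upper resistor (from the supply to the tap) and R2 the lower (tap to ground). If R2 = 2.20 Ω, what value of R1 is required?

Required fraction k = V_out/V_s = 0.8304.
So R1 = R2 · (V_s/V_out − 1) = 2.20 × (10.2/8.47 − 1) = 2.20 × 0.2043 = 0.4494 Ω.

R1 ≈ 0.449 Ω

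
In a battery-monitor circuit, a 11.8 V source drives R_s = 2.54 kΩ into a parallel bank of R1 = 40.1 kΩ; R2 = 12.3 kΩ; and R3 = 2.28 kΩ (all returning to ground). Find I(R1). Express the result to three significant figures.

Parallel bank: R_p = 1/(1/40.1 + 1/12.3 + 1/2.28) = 1.835 kΩ.
V_A = 11.8 × 1.835/4.375 = 4.950 V.
Branch current I = V_A/R1 = 4.950/40.1 = 0.1234 mA.

I ≈ 0.123 mA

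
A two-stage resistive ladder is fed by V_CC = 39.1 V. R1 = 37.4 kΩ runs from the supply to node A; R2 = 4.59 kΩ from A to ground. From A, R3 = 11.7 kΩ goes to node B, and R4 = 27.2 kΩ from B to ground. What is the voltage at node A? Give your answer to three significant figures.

Looking into the second stage from A: R3 + R4 = 38.90 kΩ appears in parallel with R2.
Effective lower resistance at A: R2 ‖ 38.90 = 4.106 kΩ.
V_A = 39.1 × 4.106/(37.4 + 4.106) = 3.868 V.

V_A ≈ 3.87 V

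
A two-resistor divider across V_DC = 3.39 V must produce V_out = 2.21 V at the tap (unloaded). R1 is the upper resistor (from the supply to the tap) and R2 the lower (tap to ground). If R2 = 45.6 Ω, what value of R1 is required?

R1 ≈ 24.3 Ω

The divider ratio is R2/(R1+R2) = 2.21/3.39 = 0.6519.
R1 = R2·(1/k − 1) = 45.6 × 0.5339 = 24.35 Ω.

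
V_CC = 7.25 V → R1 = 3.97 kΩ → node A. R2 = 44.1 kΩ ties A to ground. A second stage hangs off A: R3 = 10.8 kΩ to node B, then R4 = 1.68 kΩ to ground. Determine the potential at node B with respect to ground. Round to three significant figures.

The second stage (R3 + R4 = 12.48 kΩ) loads node A in parallel with R2.
R2 ‖ (R3+R4) = 9.727 kΩ.
V_A = 7.25 × 9.727/(3.97 + 9.727) = 5.149 V.
Then the unloaded second divider: V_B = V_A × R4/(R3+R4) = 5.149 × 0.1346 = 0.6931 V.

V_B ≈ 0.693 V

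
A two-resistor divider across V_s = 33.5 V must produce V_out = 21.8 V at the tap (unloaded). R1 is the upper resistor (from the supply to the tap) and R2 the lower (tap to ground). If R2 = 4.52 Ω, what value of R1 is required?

Required fraction k = V_out/V_s = 0.6507.
R1 = R2·(1/k − 1) = 4.52 × 0.5367 = 2.426 Ω.

R1 ≈ 2.43 Ω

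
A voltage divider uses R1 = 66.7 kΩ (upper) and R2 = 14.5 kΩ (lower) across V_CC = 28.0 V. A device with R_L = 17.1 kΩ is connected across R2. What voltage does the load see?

V_out ≈ 2.95 V

R2 ‖ R_L = (14.5 × 17.1)/(14.5 + 17.1) = 7.847 kΩ.
Now apply the divider: V_out = 28.0 × 0.1053 = 2.947 V.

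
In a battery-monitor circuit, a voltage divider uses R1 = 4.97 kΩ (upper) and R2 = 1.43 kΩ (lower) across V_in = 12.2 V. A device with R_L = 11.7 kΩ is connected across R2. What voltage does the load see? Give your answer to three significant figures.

V_out ≈ 2.49 V

First combine the lower leg with the load: R2 ‖ R_L = 1.274 kΩ.
Now apply the divider: V_out = 12.2 × 0.2041 = 2.490 V.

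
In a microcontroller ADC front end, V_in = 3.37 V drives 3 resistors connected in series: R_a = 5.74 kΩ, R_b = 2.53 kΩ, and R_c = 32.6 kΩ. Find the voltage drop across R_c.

ΣR = 5.74 + 2.53 + 32.6 = 40.87 kΩ.
By the voltage-divider rule, V = 3.37 × 32.60/40.87 = 2.688 V.

V ≈ 2.69 V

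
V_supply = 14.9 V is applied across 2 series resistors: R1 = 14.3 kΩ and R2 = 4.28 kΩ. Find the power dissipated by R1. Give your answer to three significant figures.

P ≈ 9.20 mW

ΣR = 18.58 kΩ → I = 14.9/18.58 = 0.8019 mA.
P = I²R = 0.6431 × 14.3 = 9.196 mW.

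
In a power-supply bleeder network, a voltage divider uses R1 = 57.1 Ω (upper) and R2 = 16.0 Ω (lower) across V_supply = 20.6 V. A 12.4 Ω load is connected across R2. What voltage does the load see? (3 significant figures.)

V_out ≈ 2.25 V

The load sits in parallel with R2, giving an effective lower resistance R2' = R2·R_L/(R2+R_L) = 6.986 Ω.
Now apply the divider: V_out = 20.6 × 0.1090 = 2.246 V.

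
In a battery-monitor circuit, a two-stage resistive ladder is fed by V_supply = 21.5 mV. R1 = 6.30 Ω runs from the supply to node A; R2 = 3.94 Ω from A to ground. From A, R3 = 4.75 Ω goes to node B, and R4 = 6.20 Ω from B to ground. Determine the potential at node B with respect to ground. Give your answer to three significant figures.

Looking into the second stage from A: R3 + R4 = 10.95 Ω appears in parallel with R2.
Effective lower resistance at A: R2 ‖ 10.95 = 2.897 Ω.
First divider: V_A = V_supply · 2.897/(6.30 + 2.897) = 6.773 mV.
Then the unloaded second divider: V_B = V_A × R4/(R3+R4) = 6.773 × 0.5662 = 3.835 mV.

V_B ≈ 3.83 mV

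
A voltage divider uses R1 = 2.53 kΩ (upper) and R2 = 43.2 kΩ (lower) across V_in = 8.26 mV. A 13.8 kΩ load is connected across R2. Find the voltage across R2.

V_out ≈ 6.65 mV

The load sits in parallel with R2, giving an effective lower resistance R2' = R2·R_L/(R2+R_L) = 10.46 kΩ.
Then V_out = V_in · R2'/(R1 + R2') = 8.26 × 10.46/12.99 = 6.651 mV.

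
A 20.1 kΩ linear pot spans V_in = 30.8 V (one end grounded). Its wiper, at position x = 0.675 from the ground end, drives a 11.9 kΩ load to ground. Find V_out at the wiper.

V_out ≈ 15.2 V

Lower segment x·R_p = 13.57 kΩ; upper segment (1−x)·R_p = 6.532 kΩ.
(x·R_p) ‖ R_L = 6.340 kΩ.
Then V_out = V_in · 6.340/(6.532 + 6.340) = 15.17 V.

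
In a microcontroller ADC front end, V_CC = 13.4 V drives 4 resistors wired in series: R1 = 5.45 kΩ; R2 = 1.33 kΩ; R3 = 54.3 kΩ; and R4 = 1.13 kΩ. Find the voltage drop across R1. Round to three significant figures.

ΣR = 5.45 + 1.33 + 54.3 + 1.13 = 62.21 kΩ.
Voltage divider: V = V_CC · (5.450 / 62.21) = 13.4 × 0.08761 = 1.174 V.

V ≈ 1.17 V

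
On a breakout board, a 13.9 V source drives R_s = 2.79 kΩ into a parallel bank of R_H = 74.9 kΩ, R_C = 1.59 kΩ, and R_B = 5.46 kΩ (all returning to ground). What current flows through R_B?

I ≈ 0.771 mA

Combine the parallel branches: R_p = (1/74.9 + 1/1.59 + 1/5.46)⁻¹ = 1.211 kΩ.
V_A = 13.9 × 1.211/4.001 = 4.208 V.
I(R_B) = V_A / R_B = 4.208/5.46 = 0.7708 mA.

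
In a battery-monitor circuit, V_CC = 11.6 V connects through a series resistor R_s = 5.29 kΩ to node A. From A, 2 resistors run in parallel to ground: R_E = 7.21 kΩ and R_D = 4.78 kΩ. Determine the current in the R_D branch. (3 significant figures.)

Combine the parallel branches: R_p = (1/7.21 + 1/4.78)⁻¹ = 2.874 kΩ.
V_A = 11.6 × 2.874/8.164 = 4.084 V.
I(R_D) = V_A / R_D = 4.084/4.78 = 0.8544 mA.

I ≈ 0.854 mA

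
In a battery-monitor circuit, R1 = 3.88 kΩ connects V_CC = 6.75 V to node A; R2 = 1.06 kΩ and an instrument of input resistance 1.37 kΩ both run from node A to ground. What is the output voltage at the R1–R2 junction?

V_out ≈ 0.901 V

First combine the lower leg with the load: R2 ‖ R_L = 0.5976 kΩ.
Voltage divider with the loaded lower leg: V_out = 6.75 × 0.5976/(3.88 + 0.5976) = 6.75 × 0.1335 = 0.9009 V.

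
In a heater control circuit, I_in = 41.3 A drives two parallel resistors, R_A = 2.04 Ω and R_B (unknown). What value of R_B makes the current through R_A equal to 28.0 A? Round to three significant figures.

The fraction through R_A equals R_B/(R_A+R_B).
With f = 0.6780, R_B = R_A · f/(1−f) = 2.04 × 2.105 = 4.295 Ω.

R_B ≈ 4.29 Ω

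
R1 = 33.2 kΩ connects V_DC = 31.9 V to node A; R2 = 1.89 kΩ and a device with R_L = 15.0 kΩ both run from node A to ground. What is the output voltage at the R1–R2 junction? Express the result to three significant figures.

V_out ≈ 1.54 V

The load sits in parallel with R2, giving an effective lower resistance R2' = R2·R_L/(R2+R_L) = 1.679 kΩ.
Now apply the divider: V_out = 31.9 × 0.04812 = 1.535 V.
(Unloaded it would be 1.72 V; the load pulls it down.)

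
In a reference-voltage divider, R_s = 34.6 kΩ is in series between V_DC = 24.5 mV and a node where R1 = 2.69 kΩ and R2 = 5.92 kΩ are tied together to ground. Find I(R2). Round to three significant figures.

Equivalent of the parallel group: R_p = 1.850 kΩ.
Node voltage V_A = V_DC · R_p/(R_s + R_p) = 24.5 × 0.05074 = 1.243 mV.
Branch current I = V_A/R2 = 1.243/5.92 = 0.2100 µA.

I ≈ 0.210 µA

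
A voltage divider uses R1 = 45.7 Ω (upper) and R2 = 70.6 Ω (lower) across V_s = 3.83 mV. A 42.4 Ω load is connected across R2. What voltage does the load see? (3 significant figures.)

V_out ≈ 1.41 mV

The load sits in parallel with R2, giving an effective lower resistance R2' = R2·R_L/(R2+R_L) = 26.49 Ω.
Then V_out = V_s · R2'/(R1 + R2') = 3.83 × 26.49/72.19 = 1.405 mV.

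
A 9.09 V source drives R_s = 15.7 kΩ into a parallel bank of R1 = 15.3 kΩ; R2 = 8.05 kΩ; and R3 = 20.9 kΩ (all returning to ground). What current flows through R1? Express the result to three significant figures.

Equivalent of the parallel group: R_p = 4.212 kΩ.
Node voltage V_A = V_supply · R_p/(R_s + R_p) = 9.09 × 0.2115 = 1.923 V.
Branch current I = V_A/R1 = 1.923/15.3 = 0.1257 mA.

I ≈ 0.126 mA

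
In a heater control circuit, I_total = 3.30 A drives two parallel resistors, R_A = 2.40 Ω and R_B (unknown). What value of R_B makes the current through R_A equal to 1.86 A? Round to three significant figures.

R_B ≈ 3.10 Ω

In a two-way split, I_A/I_total = R_B/(R_A + R_B).
With f = 0.5636, R_B = R_A · f/(1−f) = 2.40 × 1.292 = 3.100 Ω.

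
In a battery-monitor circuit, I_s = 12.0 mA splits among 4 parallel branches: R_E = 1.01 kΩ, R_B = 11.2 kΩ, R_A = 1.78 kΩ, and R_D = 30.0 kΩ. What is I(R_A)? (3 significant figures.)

Total conductance ΣG = 1/1.01 + 1/11.2 + 1/1.78 + 1/30.0 = 1.675 (units of 1/kΩ).
By the current-divider rule, I = I_s · G_k/ΣG = 12.0 × 0.3355 = 4.026 mA.

I ≈ 4.03 mA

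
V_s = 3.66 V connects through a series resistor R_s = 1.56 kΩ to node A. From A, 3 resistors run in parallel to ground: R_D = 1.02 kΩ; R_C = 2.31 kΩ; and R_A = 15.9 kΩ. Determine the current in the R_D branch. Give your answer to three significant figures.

I ≈ 1.09 mA

Combine the parallel branches: R_p = (1/1.02 + 1/2.31 + 1/15.9)⁻¹ = 0.6774 kΩ.
V_A = 3.66 × 0.6774/2.237 = 1.108 V.
Branch current I = V_A/R_D = 1.108/1.02 = 1.086 mA.
(Check via current divider: I_total = 1.636 mA; share G_k/ΣG = 0.6641 → same result.)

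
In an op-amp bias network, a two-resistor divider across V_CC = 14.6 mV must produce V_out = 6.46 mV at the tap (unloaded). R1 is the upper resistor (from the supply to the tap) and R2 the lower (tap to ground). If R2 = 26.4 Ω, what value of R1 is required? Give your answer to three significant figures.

R1 ≈ 33.3 Ω

The divider ratio is R2/(R1+R2) = 6.46/14.6 = 0.4425.
So R1 = R2 · (V_CC/V_out − 1) = 26.4 × (14.6/6.46 − 1) = 26.4 × 1.260 = 33.27 Ω.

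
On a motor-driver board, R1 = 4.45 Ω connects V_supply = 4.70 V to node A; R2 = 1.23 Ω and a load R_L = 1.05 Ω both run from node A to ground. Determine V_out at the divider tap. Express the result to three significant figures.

R2 ‖ R_L = (1.23 × 1.05)/(1.23 + 1.05) = 0.5664 Ω.
Now apply the divider: V_out = 4.70 × 0.1129 = 0.5307 V.

V_out ≈ 0.531 V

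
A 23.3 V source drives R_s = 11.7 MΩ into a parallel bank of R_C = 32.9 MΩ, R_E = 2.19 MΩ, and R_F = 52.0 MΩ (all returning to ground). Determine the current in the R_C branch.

I ≈ 0.102 µA

Parallel bank: R_p = 1/(1/32.9 + 1/2.19 + 1/52.0) = 1.975 MΩ.
V_A = 23.3 × 1.975/13.68 = 3.366 V.
I(R_C) = V_A / R_C = 3.366/32.9 = 0.1023 µA.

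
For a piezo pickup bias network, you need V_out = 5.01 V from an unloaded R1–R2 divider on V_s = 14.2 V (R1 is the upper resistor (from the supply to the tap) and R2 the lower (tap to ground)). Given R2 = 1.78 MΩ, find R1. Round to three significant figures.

R1 ≈ 3.27 MΩ

V_out/V_s = R2/(R1+R2) = 0.3528.
R1 = R2·(1/k − 1) = 1.78 × 1.834 = 3.265 MΩ.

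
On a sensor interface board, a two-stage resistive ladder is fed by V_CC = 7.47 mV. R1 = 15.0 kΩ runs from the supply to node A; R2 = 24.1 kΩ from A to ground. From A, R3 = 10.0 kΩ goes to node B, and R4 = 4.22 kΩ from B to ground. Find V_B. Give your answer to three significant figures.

The second stage (R3 + R4 = 14.22 kΩ) loads node A in parallel with R2.
R2 ‖ (R3+R4) = 8.943 kΩ.
So V_A = 7.47 × 0.3735 = 2.790 mV.
Then the unloaded second divider: V_B = V_A × R4/(R3+R4) = 2.790 × 0.2968 = 0.8280 mV.

V_B ≈ 0.828 mV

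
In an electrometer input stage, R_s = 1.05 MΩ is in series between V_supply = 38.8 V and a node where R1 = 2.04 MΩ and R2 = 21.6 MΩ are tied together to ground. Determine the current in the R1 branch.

Parallel bank: R_p = 1/(1/2.04 + 1/21.6) = 1.864 MΩ.
V_A by voltage divider: V_A = 38.8 × 1.864/(1.05 + 1.864) = 24.82 V.
Branch current I = V_A/R1 = 24.82/2.04 = 12.17 µA.
(Equivalently: I_total = 13.32 µA, then current-divider fraction G_k/ΣG = 0.9137.)

I ≈ 12.2 µA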